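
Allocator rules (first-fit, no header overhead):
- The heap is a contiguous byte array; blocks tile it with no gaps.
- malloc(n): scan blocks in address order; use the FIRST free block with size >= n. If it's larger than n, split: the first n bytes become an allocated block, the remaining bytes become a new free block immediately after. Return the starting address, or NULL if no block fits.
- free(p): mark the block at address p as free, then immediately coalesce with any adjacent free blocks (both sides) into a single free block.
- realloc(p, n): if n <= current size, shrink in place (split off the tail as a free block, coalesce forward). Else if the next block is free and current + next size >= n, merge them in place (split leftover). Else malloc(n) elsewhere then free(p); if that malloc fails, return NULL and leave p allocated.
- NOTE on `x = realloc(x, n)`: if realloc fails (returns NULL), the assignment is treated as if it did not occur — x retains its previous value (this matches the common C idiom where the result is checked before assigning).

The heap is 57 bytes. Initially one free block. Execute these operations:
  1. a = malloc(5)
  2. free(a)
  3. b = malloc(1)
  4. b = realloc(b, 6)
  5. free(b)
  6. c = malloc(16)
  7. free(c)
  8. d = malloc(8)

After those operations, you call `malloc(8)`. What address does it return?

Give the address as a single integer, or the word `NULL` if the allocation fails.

Op 1: a = malloc(5) -> a = 0; heap: [0-4 ALLOC][5-56 FREE]
Op 2: free(a) -> (freed a); heap: [0-56 FREE]
Op 3: b = malloc(1) -> b = 0; heap: [0-0 ALLOC][1-56 FREE]
Op 4: b = realloc(b, 6) -> b = 0; heap: [0-5 ALLOC][6-56 FREE]
Op 5: free(b) -> (freed b); heap: [0-56 FREE]
Op 6: c = malloc(16) -> c = 0; heap: [0-15 ALLOC][16-56 FREE]
Op 7: free(c) -> (freed c); heap: [0-56 FREE]
Op 8: d = malloc(8) -> d = 0; heap: [0-7 ALLOC][8-56 FREE]
malloc(8): first-fit scan over [0-7 ALLOC][8-56 FREE] -> 8

Answer: 8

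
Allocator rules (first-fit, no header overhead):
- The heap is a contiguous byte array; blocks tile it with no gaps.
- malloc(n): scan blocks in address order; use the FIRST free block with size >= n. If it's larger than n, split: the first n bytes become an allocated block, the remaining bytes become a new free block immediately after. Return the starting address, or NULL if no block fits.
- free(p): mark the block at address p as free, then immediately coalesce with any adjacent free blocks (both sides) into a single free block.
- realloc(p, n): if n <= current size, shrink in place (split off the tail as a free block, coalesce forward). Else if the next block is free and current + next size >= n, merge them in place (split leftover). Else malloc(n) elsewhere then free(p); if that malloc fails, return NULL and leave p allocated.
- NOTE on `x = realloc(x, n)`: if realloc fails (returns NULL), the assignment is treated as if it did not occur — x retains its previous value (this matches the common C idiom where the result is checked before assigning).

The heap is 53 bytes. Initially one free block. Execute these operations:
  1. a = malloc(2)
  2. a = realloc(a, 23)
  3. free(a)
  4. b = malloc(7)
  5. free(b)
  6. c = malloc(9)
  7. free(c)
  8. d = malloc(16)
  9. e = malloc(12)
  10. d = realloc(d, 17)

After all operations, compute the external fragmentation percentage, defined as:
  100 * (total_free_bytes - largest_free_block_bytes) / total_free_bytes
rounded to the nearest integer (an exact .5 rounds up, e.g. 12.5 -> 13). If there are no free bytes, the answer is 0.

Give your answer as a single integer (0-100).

Op 1: a = malloc(2) -> a = 0; heap: [0-1 ALLOC][2-52 FREE]
Op 2: a = realloc(a, 23) -> a = 0; heap: [0-22 ALLOC][23-52 FREE]
Op 3: free(a) -> (freed a); heap: [0-52 FREE]
Op 4: b = malloc(7) -> b = 0; heap: [0-6 ALLOC][7-52 FREE]
Op 5: free(b) -> (freed b); heap: [0-52 FREE]
Op 6: c = malloc(9) -> c = 0; heap: [0-8 ALLOC][9-52 FREE]
Op 7: free(c) -> (freed c); heap: [0-52 FREE]
Op 8: d = malloc(16) -> d = 0; heap: [0-15 ALLOC][16-52 FREE]
Op 9: e = malloc(12) -> e = 16; heap: [0-15 ALLOC][16-27 ALLOC][28-52 FREE]
Op 10: d = realloc(d, 17) -> d = 28; heap: [0-15 FREE][16-27 ALLOC][28-44 ALLOC][45-52 FREE]
Free blocks: [16 8] total_free=24 largest=16 -> 100*(24-16)/24 = 800/24 ≈ 33.333 -> rounds to 33

Answer: 33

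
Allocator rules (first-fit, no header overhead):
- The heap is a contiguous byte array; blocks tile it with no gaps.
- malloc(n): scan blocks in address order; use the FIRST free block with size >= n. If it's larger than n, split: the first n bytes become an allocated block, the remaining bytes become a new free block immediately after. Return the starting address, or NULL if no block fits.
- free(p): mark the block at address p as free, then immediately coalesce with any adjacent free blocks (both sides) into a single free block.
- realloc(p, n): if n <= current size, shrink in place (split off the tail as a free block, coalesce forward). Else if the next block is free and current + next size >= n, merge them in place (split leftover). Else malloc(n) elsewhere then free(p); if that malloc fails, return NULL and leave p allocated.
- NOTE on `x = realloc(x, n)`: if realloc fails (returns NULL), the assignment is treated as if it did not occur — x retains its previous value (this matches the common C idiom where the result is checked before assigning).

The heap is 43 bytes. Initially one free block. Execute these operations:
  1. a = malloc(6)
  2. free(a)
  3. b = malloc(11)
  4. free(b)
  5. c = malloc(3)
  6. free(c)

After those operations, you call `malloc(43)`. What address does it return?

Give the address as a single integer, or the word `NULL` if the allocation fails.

Op 1: a = malloc(6) -> a = 0; heap: [0-5 ALLOC][6-42 FREE]
Op 2: free(a) -> (freed a); heap: [0-42 FREE]
Op 3: b = malloc(11) -> b = 0; heap: [0-10 ALLOC][11-42 FREE]
Op 4: free(b) -> (freed b); heap: [0-42 FREE]
Op 5: c = malloc(3) -> c = 0; heap: [0-2 ALLOC][3-42 FREE]
Op 6: free(c) -> (freed c); heap: [0-42 FREE]
malloc(43): first-fit scan over [0-42 FREE] -> 0

Answer: 0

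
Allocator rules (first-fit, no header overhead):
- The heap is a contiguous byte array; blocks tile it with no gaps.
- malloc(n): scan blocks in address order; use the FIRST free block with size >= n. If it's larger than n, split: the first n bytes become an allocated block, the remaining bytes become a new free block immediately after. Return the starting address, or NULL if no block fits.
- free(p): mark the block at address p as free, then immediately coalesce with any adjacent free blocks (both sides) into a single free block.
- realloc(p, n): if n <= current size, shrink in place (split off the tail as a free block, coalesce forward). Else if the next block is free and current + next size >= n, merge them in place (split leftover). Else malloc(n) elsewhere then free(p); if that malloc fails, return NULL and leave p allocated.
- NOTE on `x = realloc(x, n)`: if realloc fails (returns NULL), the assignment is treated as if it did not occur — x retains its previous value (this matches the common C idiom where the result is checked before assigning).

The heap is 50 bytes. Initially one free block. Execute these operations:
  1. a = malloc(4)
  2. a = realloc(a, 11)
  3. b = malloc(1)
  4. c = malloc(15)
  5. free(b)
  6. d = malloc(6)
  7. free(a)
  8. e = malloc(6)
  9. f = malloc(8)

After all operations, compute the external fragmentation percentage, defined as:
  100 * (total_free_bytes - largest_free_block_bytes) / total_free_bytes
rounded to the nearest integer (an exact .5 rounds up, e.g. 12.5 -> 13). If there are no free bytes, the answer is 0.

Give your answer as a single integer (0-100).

Op 1: a = malloc(4) -> a = 0; heap: [0-3 ALLOC][4-49 FREE]
Op 2: a = realloc(a, 11) -> a = 0; heap: [0-10 ALLOC][11-49 FREE]
Op 3: b = malloc(1) -> b = 11; heap: [0-10 ALLOC][11-11 ALLOC][12-49 FREE]
Op 4: c = malloc(15) -> c = 12; heap: [0-10 ALLOC][11-11 ALLOC][12-26 ALLOC][27-49 FREE]
Op 5: free(b) -> (freed b); heap: [0-10 ALLOC][11-11 FREE][12-26 ALLOC][27-49 FREE]
Op 6: d = malloc(6) -> d = 27; heap: [0-10 ALLOC][11-11 FREE][12-26 ALLOC][27-32 ALLOC][33-49 FREE]
Op 7: free(a) -> (freed a); heap: [0-11 FREE][12-26 ALLOC][27-32 ALLOC][33-49 FREE]
Op 8: e = malloc(6) -> e = 0; heap: [0-5 ALLOC][6-11 FREE][12-26 ALLOC][27-32 ALLOC][33-49 FREE]
Op 9: f = malloc(8) -> f = 33; heap: [0-5 ALLOC][6-11 FREE][12-26 ALLOC][27-32 ALLOC][33-40 ALLOC][41-49 FREE]
Free blocks: [6 9] total_free=15 largest=9 -> 100*(15-9)/15 = 600/15 = 40

Answer: 40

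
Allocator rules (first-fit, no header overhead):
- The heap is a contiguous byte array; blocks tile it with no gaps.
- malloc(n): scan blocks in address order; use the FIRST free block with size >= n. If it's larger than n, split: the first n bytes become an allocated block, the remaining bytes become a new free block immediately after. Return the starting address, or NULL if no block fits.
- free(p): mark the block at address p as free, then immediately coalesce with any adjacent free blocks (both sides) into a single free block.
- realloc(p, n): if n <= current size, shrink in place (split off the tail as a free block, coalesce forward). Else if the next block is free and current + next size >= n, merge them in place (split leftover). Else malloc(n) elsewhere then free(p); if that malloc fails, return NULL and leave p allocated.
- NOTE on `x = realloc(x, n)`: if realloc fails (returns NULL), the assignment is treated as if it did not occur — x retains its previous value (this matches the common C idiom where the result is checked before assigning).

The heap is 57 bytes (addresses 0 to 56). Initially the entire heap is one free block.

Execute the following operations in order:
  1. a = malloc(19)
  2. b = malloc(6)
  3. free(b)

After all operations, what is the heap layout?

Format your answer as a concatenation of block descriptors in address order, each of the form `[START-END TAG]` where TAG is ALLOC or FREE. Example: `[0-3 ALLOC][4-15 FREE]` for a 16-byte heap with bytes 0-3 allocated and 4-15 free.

Answer: [0-18 ALLOC][19-56 FREE]

Derivation:
Op 1: a = malloc(19) -> a = 0; heap: [0-18 ALLOC][19-56 FREE]
Op 2: b = malloc(6) -> b = 19; heap: [0-18 ALLOC][19-24 ALLOC][25-56 FREE]
Op 3: free(b) -> (freed b); heap: [0-18 ALLOC][19-56 FREE]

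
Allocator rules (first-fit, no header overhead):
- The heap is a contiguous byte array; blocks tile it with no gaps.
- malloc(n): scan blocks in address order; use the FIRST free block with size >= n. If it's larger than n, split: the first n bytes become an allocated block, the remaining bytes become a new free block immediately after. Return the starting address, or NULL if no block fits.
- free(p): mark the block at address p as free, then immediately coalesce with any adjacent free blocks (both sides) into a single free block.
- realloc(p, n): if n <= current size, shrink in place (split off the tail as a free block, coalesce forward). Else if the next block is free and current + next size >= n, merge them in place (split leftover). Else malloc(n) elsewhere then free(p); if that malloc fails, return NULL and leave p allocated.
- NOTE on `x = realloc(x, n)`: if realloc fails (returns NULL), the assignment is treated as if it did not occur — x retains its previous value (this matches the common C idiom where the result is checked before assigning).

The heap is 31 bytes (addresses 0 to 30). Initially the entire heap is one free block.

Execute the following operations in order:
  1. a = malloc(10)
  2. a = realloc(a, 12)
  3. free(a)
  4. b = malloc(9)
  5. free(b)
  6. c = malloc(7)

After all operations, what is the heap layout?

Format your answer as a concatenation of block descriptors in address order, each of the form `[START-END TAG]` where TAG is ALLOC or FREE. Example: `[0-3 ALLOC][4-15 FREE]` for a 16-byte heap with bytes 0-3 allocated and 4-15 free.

Op 1: a = malloc(10) -> a = 0; heap: [0-9 ALLOC][10-30 FREE]
Op 2: a = realloc(a, 12) -> a = 0; heap: [0-11 ALLOC][12-30 FREE]
Op 3: free(a) -> (freed a); heap: [0-30 FREE]
Op 4: b = malloc(9) -> b = 0; heap: [0-8 ALLOC][9-30 FREE]
Op 5: free(b) -> (freed b); heap: [0-30 FREE]
Op 6: c = malloc(7) -> c = 0; heap: [0-6 ALLOC][7-30 FREE]

Answer: [0-6 ALLOC][7-30 FREE]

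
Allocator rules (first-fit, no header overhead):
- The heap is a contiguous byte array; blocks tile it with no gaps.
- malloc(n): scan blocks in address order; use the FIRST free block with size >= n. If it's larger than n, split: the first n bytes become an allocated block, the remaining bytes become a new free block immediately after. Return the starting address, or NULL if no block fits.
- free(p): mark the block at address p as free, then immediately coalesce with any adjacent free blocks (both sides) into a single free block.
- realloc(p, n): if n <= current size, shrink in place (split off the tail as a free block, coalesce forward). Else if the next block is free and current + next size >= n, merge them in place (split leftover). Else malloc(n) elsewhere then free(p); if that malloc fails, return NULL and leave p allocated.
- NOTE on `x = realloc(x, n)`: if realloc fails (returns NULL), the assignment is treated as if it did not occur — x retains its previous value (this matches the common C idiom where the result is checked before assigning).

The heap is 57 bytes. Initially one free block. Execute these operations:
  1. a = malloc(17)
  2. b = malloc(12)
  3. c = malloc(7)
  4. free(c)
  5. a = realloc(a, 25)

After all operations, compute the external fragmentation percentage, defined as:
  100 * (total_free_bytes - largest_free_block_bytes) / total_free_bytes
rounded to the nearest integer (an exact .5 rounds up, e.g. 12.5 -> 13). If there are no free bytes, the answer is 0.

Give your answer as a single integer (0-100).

Op 1: a = malloc(17) -> a = 0; heap: [0-16 ALLOC][17-56 FREE]
Op 2: b = malloc(12) -> b = 17; heap: [0-16 ALLOC][17-28 ALLOC][29-56 FREE]
Op 3: c = malloc(7) -> c = 29; heap: [0-16 ALLOC][17-28 ALLOC][29-35 ALLOC][36-56 FREE]
Op 4: free(c) -> (freed c); heap: [0-16 ALLOC][17-28 ALLOC][29-56 FREE]
Op 5: a = realloc(a, 25) -> a = 29; heap: [0-16 FREE][17-28 ALLOC][29-53 ALLOC][54-56 FREE]
Free blocks: [17 3] total_free=20 largest=17 -> 100*(20-17)/20 = 300/20 = 15

Answer: 15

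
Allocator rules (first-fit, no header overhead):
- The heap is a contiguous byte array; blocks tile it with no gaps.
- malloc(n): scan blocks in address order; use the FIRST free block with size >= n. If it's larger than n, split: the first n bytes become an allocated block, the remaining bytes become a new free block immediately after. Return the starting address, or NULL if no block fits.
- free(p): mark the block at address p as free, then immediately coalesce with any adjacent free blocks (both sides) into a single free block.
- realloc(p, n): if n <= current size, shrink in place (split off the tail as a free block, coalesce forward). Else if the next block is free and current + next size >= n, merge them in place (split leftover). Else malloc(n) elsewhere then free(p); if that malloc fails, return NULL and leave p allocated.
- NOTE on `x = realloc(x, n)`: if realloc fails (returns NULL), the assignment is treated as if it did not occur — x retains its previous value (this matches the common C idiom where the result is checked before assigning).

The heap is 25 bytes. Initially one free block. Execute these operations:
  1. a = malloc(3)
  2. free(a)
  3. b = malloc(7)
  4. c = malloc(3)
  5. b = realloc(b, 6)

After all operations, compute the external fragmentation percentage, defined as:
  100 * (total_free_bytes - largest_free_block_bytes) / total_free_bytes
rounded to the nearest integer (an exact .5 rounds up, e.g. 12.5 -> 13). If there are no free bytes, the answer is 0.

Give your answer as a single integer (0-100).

Answer: 6

Derivation:
Op 1: a = malloc(3) -> a = 0; heap: [0-2 ALLOC][3-24 FREE]
Op 2: free(a) -> (freed a); heap: [0-24 FREE]
Op 3: b = malloc(7) -> b = 0; heap: [0-6 ALLOC][7-24 FREE]
Op 4: c = malloc(3) -> c = 7; heap: [0-6 ALLOC][7-9 ALLOC][10-24 FREE]
Op 5: b = realloc(b, 6) -> b = 0; heap: [0-5 ALLOC][6-6 FREE][7-9 ALLOC][10-24 FREE]
Free blocks: [1 15] total_free=16 largest=15 -> 100*(16-15)/16 = 100/16 = 6.25 -> rounds to 6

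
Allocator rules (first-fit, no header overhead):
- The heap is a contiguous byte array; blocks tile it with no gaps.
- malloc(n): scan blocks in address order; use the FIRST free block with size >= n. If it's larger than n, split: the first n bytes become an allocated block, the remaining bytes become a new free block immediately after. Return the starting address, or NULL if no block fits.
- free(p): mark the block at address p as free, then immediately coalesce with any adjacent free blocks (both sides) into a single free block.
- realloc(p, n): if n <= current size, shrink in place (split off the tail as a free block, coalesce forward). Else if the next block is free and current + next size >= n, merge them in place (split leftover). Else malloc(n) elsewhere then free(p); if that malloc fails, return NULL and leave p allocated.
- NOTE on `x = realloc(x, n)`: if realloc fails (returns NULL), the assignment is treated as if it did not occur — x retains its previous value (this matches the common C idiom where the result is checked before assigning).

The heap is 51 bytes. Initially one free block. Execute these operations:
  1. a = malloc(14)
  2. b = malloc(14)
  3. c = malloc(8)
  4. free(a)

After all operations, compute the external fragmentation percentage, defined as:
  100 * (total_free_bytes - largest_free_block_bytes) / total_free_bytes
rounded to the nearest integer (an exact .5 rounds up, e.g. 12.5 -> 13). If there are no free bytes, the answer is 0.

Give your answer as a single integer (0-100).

Op 1: a = malloc(14) -> a = 0; heap: [0-13 ALLOC][14-50 FREE]
Op 2: b = malloc(14) -> b = 14; heap: [0-13 ALLOC][14-27 ALLOC][28-50 FREE]
Op 3: c = malloc(8) -> c = 28; heap: [0-13 ALLOC][14-27 ALLOC][28-35 ALLOC][36-50 FREE]
Op 4: free(a) -> (freed a); heap: [0-13 FREE][14-27 ALLOC][28-35 ALLOC][36-50 FREE]
Free blocks: [14 15] total_free=29 largest=15 -> 100*(29-15)/29 = 1400/29 ≈ 48.276 -> rounds to 48

Answer: 48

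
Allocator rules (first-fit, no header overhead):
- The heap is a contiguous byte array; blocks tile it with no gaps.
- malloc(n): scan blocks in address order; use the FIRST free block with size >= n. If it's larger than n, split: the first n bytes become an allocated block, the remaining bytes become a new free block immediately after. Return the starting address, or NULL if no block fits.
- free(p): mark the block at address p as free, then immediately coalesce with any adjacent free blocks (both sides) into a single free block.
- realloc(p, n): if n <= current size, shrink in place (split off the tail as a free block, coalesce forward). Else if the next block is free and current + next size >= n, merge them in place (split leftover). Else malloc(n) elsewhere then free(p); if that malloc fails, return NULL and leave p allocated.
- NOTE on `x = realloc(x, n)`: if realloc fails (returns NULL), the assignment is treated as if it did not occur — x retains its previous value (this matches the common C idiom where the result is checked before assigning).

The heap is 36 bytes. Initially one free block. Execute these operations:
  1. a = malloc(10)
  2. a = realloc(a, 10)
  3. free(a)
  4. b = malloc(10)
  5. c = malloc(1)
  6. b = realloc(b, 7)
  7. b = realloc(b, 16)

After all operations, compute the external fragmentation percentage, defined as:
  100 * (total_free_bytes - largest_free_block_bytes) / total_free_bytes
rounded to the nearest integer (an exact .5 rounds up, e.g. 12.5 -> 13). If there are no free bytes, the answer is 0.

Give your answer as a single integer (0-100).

Op 1: a = malloc(10) -> a = 0; heap: [0-9 ALLOC][10-35 FREE]
Op 2: a = realloc(a, 10) -> a = 0; heap: [0-9 ALLOC][10-35 FREE]
Op 3: free(a) -> (freed a); heap: [0-35 FREE]
Op 4: b = malloc(10) -> b = 0; heap: [0-9 ALLOC][10-35 FREE]
Op 5: c = malloc(1) -> c = 10; heap: [0-9 ALLOC][10-10 ALLOC][11-35 FREE]
Op 6: b = realloc(b, 7) -> b = 0; heap: [0-6 ALLOC][7-9 FREE][10-10 ALLOC][11-35 FREE]
Op 7: b = realloc(b, 16) -> b = 11; heap: [0-9 FREE][10-10 ALLOC][11-26 ALLOC][27-35 FREE]
Free blocks: [10 9] total_free=19 largest=10 -> 100*(19-10)/19 = 900/19 ≈ 47.368 -> rounds to 47

Answer: 47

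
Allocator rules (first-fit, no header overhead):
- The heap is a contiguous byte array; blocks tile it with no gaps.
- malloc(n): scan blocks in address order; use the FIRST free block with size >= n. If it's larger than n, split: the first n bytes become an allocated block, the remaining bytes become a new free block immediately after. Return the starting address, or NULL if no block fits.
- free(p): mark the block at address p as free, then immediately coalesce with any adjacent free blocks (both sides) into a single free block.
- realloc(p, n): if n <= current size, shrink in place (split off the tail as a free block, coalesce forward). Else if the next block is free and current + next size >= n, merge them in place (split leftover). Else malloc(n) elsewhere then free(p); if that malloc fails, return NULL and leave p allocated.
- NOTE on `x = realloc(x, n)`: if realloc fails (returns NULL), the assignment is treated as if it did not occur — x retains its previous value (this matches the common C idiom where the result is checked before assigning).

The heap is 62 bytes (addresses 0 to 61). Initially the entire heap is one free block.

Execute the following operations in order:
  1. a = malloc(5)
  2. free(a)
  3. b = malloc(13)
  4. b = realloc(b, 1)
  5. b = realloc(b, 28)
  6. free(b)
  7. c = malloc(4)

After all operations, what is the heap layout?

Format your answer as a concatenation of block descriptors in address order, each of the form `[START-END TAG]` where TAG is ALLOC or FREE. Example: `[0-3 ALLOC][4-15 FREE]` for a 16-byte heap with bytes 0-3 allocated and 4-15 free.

Op 1: a = malloc(5) -> a = 0; heap: [0-4 ALLOC][5-61 FREE]
Op 2: free(a) -> (freed a); heap: [0-61 FREE]
Op 3: b = malloc(13) -> b = 0; heap: [0-12 ALLOC][13-61 FREE]
Op 4: b = realloc(b, 1) -> b = 0; heap: [0-0 ALLOC][1-61 FREE]
Op 5: b = realloc(b, 28) -> b = 0; heap: [0-27 ALLOC][28-61 FREE]
Op 6: free(b) -> (freed b); heap: [0-61 FREE]
Op 7: c = malloc(4) -> c = 0; heap: [0-3 ALLOC][4-61 FREE]

Answer: [0-3 ALLOC][4-61 FREE]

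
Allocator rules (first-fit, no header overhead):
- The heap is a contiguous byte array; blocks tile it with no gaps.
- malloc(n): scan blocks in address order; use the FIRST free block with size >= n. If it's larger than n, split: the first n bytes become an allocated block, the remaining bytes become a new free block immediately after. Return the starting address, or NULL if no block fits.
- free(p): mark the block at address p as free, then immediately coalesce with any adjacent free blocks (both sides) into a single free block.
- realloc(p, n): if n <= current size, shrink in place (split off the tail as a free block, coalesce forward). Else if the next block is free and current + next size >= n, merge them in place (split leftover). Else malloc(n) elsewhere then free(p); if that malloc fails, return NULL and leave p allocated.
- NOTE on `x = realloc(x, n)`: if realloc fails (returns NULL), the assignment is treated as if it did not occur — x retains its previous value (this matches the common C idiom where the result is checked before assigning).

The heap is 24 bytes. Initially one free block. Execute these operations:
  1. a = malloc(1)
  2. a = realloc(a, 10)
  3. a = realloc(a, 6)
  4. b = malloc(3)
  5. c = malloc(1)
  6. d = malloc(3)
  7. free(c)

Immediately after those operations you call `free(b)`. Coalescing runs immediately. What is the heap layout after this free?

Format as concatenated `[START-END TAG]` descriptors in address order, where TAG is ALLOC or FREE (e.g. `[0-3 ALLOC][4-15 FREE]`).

Answer: [0-5 ALLOC][6-9 FREE][10-12 ALLOC][13-23 FREE]

Derivation:
Op 1: a = malloc(1) -> a = 0; heap: [0-0 ALLOC][1-23 FREE]
Op 2: a = realloc(a, 10) -> a = 0; heap: [0-9 ALLOC][10-23 FREE]
Op 3: a = realloc(a, 6) -> a = 0; heap: [0-5 ALLOC][6-23 FREE]
Op 4: b = malloc(3) -> b = 6; heap: [0-5 ALLOC][6-8 ALLOC][9-23 FREE]
Op 5: c = malloc(1) -> c = 9; heap: [0-5 ALLOC][6-8 ALLOC][9-9 ALLOC][10-23 FREE]
Op 6: d = malloc(3) -> d = 10; heap: [0-5 ALLOC][6-8 ALLOC][9-9 ALLOC][10-12 ALLOC][13-23 FREE]
Op 7: free(c) -> (freed c); heap: [0-5 ALLOC][6-8 ALLOC][9-9 FREE][10-12 ALLOC][13-23 FREE]
free(b): b = 6 -> block [6-8 ALLOC]; mark free, coalesce with adjacent free neighbors -> [0-5 ALLOC][6-9 FREE][10-12 ALLOC][13-23 FREE]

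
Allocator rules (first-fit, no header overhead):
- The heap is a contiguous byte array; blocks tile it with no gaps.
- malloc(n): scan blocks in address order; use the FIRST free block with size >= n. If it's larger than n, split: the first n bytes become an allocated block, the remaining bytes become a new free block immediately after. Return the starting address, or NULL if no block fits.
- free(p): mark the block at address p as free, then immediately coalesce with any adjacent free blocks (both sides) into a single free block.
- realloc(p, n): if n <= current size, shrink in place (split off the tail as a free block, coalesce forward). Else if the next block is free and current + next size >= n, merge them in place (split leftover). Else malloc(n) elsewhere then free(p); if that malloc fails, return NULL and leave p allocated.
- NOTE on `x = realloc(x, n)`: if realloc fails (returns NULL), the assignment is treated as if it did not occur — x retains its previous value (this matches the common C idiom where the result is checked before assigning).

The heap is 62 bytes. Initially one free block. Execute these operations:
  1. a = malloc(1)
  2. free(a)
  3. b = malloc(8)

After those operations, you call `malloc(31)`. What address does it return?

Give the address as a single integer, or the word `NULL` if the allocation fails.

Op 1: a = malloc(1) -> a = 0; heap: [0-0 ALLOC][1-61 FREE]
Op 2: free(a) -> (freed a); heap: [0-61 FREE]
Op 3: b = malloc(8) -> b = 0; heap: [0-7 ALLOC][8-61 FREE]
malloc(31): first-fit scan over [0-7 ALLOC][8-61 FREE] -> 8

Answer: 8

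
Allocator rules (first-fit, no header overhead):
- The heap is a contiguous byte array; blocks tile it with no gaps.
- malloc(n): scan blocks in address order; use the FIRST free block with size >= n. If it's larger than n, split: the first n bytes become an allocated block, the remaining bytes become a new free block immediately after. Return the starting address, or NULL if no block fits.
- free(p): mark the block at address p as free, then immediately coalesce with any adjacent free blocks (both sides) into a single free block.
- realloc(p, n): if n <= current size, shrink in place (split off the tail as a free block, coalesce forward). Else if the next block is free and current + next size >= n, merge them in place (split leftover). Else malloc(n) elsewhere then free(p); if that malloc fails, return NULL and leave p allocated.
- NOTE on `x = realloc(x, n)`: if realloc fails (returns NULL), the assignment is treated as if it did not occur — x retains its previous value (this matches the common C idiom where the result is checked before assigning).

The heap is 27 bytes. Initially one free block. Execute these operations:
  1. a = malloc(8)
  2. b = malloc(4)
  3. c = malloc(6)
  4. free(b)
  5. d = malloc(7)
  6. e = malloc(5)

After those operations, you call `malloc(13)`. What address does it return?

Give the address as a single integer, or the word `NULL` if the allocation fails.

Answer: NULL

Derivation:
Op 1: a = malloc(8) -> a = 0; heap: [0-7 ALLOC][8-26 FREE]
Op 2: b = malloc(4) -> b = 8; heap: [0-7 ALLOC][8-11 ALLOC][12-26 FREE]
Op 3: c = malloc(6) -> c = 12; heap: [0-7 ALLOC][8-11 ALLOC][12-17 ALLOC][18-26 FREE]
Op 4: free(b) -> (freed b); heap: [0-7 ALLOC][8-11 FREE][12-17 ALLOC][18-26 FREE]
Op 5: d = malloc(7) -> d = 18; heap: [0-7 ALLOC][8-11 FREE][12-17 ALLOC][18-24 ALLOC][25-26 FREE]
Op 6: e = malloc(5) -> e = NULL; heap: [0-7 ALLOC][8-11 FREE][12-17 ALLOC][18-24 ALLOC][25-26 FREE]
malloc(13): first-fit scan over [0-7 ALLOC][8-11 FREE][12-17 ALLOC][18-24 ALLOC][25-26 FREE] -> NULL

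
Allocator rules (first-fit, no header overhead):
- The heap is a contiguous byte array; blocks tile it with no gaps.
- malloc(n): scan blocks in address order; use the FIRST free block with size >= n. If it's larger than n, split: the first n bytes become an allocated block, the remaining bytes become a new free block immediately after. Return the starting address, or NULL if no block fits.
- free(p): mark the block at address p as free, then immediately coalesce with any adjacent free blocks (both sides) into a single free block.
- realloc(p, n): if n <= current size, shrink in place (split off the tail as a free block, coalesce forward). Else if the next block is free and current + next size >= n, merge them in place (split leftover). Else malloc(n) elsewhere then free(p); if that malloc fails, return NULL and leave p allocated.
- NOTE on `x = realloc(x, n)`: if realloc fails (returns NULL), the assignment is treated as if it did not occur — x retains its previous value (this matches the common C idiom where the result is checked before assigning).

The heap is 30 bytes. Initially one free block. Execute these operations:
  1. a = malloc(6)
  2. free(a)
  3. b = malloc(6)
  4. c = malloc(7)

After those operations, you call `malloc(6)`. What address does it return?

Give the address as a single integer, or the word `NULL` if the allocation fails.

Answer: 13

Derivation:
Op 1: a = malloc(6) -> a = 0; heap: [0-5 ALLOC][6-29 FREE]
Op 2: free(a) -> (freed a); heap: [0-29 FREE]
Op 3: b = malloc(6) -> b = 0; heap: [0-5 ALLOC][6-29 FREE]
Op 4: c = malloc(7) -> c = 6; heap: [0-5 ALLOC][6-12 ALLOC][13-29 FREE]
malloc(6): first-fit scan over [0-5 ALLOC][6-12 ALLOC][13-29 FREE] -> 13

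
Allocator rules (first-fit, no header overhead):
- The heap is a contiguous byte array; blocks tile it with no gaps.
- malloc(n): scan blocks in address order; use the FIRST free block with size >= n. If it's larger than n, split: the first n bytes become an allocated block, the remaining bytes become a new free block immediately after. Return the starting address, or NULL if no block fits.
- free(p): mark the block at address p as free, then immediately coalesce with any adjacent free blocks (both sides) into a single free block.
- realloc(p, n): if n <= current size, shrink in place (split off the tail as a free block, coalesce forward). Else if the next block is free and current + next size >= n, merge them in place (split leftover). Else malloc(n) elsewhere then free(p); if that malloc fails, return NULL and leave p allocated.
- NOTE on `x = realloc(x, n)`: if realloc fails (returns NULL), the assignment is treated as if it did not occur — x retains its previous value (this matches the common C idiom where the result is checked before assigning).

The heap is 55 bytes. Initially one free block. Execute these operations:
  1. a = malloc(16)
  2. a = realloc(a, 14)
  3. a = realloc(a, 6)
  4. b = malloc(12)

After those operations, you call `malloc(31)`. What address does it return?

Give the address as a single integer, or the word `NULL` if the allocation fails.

Op 1: a = malloc(16) -> a = 0; heap: [0-15 ALLOC][16-54 FREE]
Op 2: a = realloc(a, 14) -> a = 0; heap: [0-13 ALLOC][14-54 FREE]
Op 3: a = realloc(a, 6) -> a = 0; heap: [0-5 ALLOC][6-54 FREE]
Op 4: b = malloc(12) -> b = 6; heap: [0-5 ALLOC][6-17 ALLOC][18-54 FREE]
malloc(31): first-fit scan over [0-5 ALLOC][6-17 ALLOC][18-54 FREE] -> 18

Answer: 18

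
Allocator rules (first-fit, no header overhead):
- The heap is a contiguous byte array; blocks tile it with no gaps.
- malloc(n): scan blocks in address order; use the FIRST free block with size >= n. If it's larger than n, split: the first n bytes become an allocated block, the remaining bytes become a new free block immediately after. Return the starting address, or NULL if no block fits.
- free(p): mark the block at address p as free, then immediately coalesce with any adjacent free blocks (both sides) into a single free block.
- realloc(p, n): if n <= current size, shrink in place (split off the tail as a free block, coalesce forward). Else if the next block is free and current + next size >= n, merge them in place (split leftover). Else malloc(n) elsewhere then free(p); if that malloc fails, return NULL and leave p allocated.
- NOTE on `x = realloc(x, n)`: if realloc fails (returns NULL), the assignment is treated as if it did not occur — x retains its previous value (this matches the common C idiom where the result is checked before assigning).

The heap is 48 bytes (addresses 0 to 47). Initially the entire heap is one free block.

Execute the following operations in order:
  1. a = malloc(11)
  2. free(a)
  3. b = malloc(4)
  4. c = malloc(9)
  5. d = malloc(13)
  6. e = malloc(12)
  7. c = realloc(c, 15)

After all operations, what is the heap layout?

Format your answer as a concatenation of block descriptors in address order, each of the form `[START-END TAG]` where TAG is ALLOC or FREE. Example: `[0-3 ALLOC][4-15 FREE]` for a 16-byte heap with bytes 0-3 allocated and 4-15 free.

Op 1: a = malloc(11) -> a = 0; heap: [0-10 ALLOC][11-47 FREE]
Op 2: free(a) -> (freed a); heap: [0-47 FREE]
Op 3: b = malloc(4) -> b = 0; heap: [0-3 ALLOC][4-47 FREE]
Op 4: c = malloc(9) -> c = 4; heap: [0-3 ALLOC][4-12 ALLOC][13-47 FREE]
Op 5: d = malloc(13) -> d = 13; heap: [0-3 ALLOC][4-12 ALLOC][13-25 ALLOC][26-47 FREE]
Op 6: e = malloc(12) -> e = 26; heap: [0-3 ALLOC][4-12 ALLOC][13-25 ALLOC][26-37 ALLOC][38-47 FREE]
Op 7: c = realloc(c, 15) -> NULL (c unchanged); heap: [0-3 ALLOC][4-12 ALLOC][13-25 ALLOC][26-37 ALLOC][38-47 FREE]

Answer: [0-3 ALLOC][4-12 ALLOC][13-25 ALLOC][26-37 ALLOC][38-47 FREE]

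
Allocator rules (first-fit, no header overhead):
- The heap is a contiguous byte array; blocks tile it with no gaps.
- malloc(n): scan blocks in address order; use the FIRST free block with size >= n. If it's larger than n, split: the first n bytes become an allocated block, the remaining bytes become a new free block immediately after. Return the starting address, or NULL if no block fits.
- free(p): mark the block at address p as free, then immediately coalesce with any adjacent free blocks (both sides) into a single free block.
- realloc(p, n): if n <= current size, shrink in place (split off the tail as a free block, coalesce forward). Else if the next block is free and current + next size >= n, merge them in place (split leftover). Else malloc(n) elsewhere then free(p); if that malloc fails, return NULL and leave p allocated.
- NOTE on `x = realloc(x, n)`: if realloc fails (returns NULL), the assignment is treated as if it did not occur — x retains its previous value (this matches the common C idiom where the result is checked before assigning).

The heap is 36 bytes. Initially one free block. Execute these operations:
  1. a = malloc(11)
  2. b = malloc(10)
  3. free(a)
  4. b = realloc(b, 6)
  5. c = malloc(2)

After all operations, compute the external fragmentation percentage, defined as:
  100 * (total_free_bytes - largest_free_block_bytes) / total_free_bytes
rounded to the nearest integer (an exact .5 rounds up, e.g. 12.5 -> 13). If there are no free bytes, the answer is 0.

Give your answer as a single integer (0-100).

Op 1: a = malloc(11) -> a = 0; heap: [0-10 ALLOC][11-35 FREE]
Op 2: b = malloc(10) -> b = 11; heap: [0-10 ALLOC][11-20 ALLOC][21-35 FREE]
Op 3: free(a) -> (freed a); heap: [0-10 FREE][11-20 ALLOC][21-35 FREE]
Op 4: b = realloc(b, 6) -> b = 11; heap: [0-10 FREE][11-16 ALLOC][17-35 FREE]
Op 5: c = malloc(2) -> c = 0; heap: [0-1 ALLOC][2-10 FREE][11-16 ALLOC][17-35 FREE]
Free blocks: [9 19] total_free=28 largest=19 -> 100*(28-19)/28 = 900/28 ≈ 32.143 -> rounds to 32

Answer: 32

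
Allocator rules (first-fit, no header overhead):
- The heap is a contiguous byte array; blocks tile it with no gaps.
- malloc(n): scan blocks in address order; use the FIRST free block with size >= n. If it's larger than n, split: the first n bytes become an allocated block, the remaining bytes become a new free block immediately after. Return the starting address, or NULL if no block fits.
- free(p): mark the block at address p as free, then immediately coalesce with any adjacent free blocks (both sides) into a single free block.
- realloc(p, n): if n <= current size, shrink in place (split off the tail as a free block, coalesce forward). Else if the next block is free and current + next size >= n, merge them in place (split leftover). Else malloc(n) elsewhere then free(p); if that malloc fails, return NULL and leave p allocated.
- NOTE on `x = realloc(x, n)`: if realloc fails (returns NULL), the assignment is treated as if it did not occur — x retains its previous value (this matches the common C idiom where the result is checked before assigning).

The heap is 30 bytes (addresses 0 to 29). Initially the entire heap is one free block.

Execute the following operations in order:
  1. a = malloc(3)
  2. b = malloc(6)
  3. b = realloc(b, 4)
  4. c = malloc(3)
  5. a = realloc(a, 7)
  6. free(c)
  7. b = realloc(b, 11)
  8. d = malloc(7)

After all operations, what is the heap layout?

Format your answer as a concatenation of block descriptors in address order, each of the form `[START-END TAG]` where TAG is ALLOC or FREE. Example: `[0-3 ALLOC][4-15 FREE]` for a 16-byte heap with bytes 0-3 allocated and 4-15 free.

Op 1: a = malloc(3) -> a = 0; heap: [0-2 ALLOC][3-29 FREE]
Op 2: b = malloc(6) -> b = 3; heap: [0-2 ALLOC][3-8 ALLOC][9-29 FREE]
Op 3: b = realloc(b, 4) -> b = 3; heap: [0-2 ALLOC][3-6 ALLOC][7-29 FREE]
Op 4: c = malloc(3) -> c = 7; heap: [0-2 ALLOC][3-6 ALLOC][7-9 ALLOC][10-29 FREE]
Op 5: a = realloc(a, 7) -> a = 10; heap: [0-2 FREE][3-6 ALLOC][7-9 ALLOC][10-16 ALLOC][17-29 FREE]
Op 6: free(c) -> (freed c); heap: [0-2 FREE][3-6 ALLOC][7-9 FREE][10-16 ALLOC][17-29 FREE]
Op 7: b = realloc(b, 11) -> b = 17; heap: [0-9 FREE][10-16 ALLOC][17-27 ALLOC][28-29 FREE]
Op 8: d = malloc(7) -> d = 0; heap: [0-6 ALLOC][7-9 FREE][10-16 ALLOC][17-27 ALLOC][28-29 FREE]

Answer: [0-6 ALLOC][7-9 FREE][10-16 ALLOC][17-27 ALLOC][28-29 FREE]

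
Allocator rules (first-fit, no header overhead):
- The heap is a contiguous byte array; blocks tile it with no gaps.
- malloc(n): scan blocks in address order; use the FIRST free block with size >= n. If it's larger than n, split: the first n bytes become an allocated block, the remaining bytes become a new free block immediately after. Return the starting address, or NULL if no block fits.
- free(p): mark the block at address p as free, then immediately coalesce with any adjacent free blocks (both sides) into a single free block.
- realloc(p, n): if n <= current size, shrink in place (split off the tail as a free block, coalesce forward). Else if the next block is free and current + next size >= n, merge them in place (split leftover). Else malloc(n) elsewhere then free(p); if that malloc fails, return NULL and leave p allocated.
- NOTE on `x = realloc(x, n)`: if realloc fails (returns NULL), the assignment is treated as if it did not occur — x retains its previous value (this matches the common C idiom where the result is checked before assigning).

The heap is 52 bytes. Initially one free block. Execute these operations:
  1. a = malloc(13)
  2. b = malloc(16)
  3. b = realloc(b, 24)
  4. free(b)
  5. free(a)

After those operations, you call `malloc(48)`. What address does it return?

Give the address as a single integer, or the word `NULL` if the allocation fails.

Op 1: a = malloc(13) -> a = 0; heap: [0-12 ALLOC][13-51 FREE]
Op 2: b = malloc(16) -> b = 13; heap: [0-12 ALLOC][13-28 ALLOC][29-51 FREE]
Op 3: b = realloc(b, 24) -> b = 13; heap: [0-12 ALLOC][13-36 ALLOC][37-51 FREE]
Op 4: free(b) -> (freed b); heap: [0-12 ALLOC][13-51 FREE]
Op 5: free(a) -> (freed a); heap: [0-51 FREE]
malloc(48): first-fit scan over [0-51 FREE] -> 0

Answer: 0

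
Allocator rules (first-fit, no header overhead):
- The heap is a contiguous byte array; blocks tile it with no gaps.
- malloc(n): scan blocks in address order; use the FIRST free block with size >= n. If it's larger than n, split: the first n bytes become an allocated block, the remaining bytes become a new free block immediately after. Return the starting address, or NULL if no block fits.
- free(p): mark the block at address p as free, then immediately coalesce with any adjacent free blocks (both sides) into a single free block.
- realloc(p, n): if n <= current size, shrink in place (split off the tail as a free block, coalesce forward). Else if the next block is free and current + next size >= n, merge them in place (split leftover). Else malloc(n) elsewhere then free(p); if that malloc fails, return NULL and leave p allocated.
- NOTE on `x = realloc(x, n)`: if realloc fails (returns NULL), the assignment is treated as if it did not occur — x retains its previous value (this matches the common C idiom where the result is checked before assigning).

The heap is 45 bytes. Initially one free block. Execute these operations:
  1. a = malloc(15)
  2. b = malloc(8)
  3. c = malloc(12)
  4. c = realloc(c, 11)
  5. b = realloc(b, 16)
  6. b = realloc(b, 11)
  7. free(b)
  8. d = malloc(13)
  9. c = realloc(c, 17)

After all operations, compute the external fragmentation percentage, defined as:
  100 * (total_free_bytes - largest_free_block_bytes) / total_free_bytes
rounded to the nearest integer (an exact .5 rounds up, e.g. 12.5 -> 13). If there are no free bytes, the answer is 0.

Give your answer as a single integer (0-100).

Answer: 38

Derivation:
Op 1: a = malloc(15) -> a = 0; heap: [0-14 ALLOC][15-44 FREE]
Op 2: b = malloc(8) -> b = 15; heap: [0-14 ALLOC][15-22 ALLOC][23-44 FREE]
Op 3: c = malloc(12) -> c = 23; heap: [0-14 ALLOC][15-22 ALLOC][23-34 ALLOC][35-44 FREE]
Op 4: c = realloc(c, 11) -> c = 23; heap: [0-14 ALLOC][15-22 ALLOC][23-33 ALLOC][34-44 FREE]
Op 5: b = realloc(b, 16) -> NULL (b unchanged); heap: [0-14 ALLOC][15-22 ALLOC][23-33 ALLOC][34-44 FREE]
Op 6: b = realloc(b, 11) -> b = 34; heap: [0-14 ALLOC][15-22 FREE][23-33 ALLOC][34-44 ALLOC]
Op 7: free(b) -> (freed b); heap: [0-14 ALLOC][15-22 FREE][23-33 ALLOC][34-44 FREE]
Op 8: d = malloc(13) -> d = NULL; heap: [0-14 ALLOC][15-22 FREE][23-33 ALLOC][34-44 FREE]
Op 9: c = realloc(c, 17) -> c = 23; heap: [0-14 ALLOC][15-22 FREE][23-39 ALLOC][40-44 FREE]
Free blocks: [8 5] total_free=13 largest=8 -> 100*(13-8)/13 = 500/13 ≈ 38.462 -> rounds to 38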